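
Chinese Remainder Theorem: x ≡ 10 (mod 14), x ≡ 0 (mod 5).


m₁ = 14, m₂ = 5, gcd = 1, so CRT applies. M = m₁·m₂ = 70
Let M₁ = M/m₁ = 5, M₂ = M/m₂ = 14
Find y₁ ≡ M₁⁻¹ (mod m₁): 5⁻¹ ≡ 3 (mod 14)
Find y₂ ≡ M₂⁻¹ (mod m₂): 14⁻¹ ≡ 4 (mod 5)
x = a₁·M₁·y₁ + a₂·M₂·y₂ = 10·5·3 + 0·14·4 = 150
Reduce mod 70: x ≡ 10
Check: 10 mod 14 = 10 ✓, 10 mod 5 = 0 ✓

x ≡ 10 (mod 70)


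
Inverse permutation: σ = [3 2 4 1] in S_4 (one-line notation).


To find σ⁻¹, swap domain and range:
σ(1) = 3 → σ⁻¹(3) = 1
σ(2) = 2 → σ⁻¹(2) = 2
σ(3) = 4 → σ⁻¹(4) = 3
σ(4) = 1 → σ⁻¹(1) = 4

σ⁻¹ = [4 2 1 3]


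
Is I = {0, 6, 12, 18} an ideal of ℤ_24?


Check ideal conditions for I = {0, 6, 12, 18} in ℤ_24:
(1) I is an additive subgroup? Yes
(2) For r ∈ ℤ_24 and a ∈ I: r·a ∈ I? Yes

Yes, I is an ideal of ℤ_24


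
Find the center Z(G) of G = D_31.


Z(G) = {g ∈ G | gx = xg for all x ∈ G}
For odd n, Z(D_n) = {e}: no nontrivial rotation commutes with all reflections

Z(D_31) = {e}


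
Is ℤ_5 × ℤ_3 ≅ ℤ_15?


Comparing ℤ_5 × ℤ_3 and ℤ_15:
gcd(5,3) = 1, so ℤ_5 × ℤ_3 ≅ ℤ_15 (CRT)

Yes, ℤ_5 × ℤ_3 ≅ ℤ_15


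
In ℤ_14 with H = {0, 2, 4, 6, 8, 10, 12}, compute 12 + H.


12 + H = {12 + h (mod 14) : h ∈ H}
12+0=12, 12+2=0, 12+4=2, 12+6=4, 12+8=6, 12+10=8, 12+12=10
12 + H = {0, 2, 4, 6, 8, 10, 12} = 0 + H

12 + H = {0, 2, 4, 6, 8, 10, 12}


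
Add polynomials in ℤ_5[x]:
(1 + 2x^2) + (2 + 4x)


Add coefficients mod 5:
x^0: 1 + 2 = 3 (mod 5)
x^1: 0 + 4 = 4 (mod 5)
x^2: 2 + 0 = 2 (mod 5)
Result: 3 + 4x + 2x^2

f + g = 3 + 4x + 2x^2


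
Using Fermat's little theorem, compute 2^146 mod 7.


Fermat's little theorem: if p is prime and gcd(a,p)=1, then a^(p-1) ≡ 1 (mod p)
p = 7 is prime, gcd(2,7) = 1
Reduce exponent: 146 mod 6 = 2
So 2^146 ≡ 2^2 (mod 7)
2^2 mod 7 = 4

2^146 ≡ 4 (mod 7)


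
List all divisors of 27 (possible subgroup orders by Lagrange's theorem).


Lagrange's theorem: |H| divides |G|
|G| = 27
Divisors of 27: 1, 3, 9, 27

Possible subgroup orders: {1, 3, 9, 27}


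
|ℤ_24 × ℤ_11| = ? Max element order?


|ℤ_24 × ℤ_11| = 24 × 11 = 264
Max element order = lcm(24,11) = 264
Cyclic? Yes (gcd=1)

|ℤ_24×ℤ_11| = 264, max element order = 264


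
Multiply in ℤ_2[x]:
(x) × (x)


Expand and collect like terms; reduce coefficients mod 2:
x^0: 0·0 = 0 ≡ 0 (mod 2)
x^1: 0·1 + 1·0 = 0 ≡ 0 (mod 2)
x^2: 1·1 = 1 ≡ 1 (mod 2)
Result: x^2

f · g = x^2


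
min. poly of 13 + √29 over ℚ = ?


Let α = 13 + √29. Then α - 13 = √29, so (α - 13)² = 29, giving α² - 26α + 140 = 0. Degree 2 and α ∉ ℚ, so this is the minimal polynomial.

Minimal polynomial: x² - 26x + 140


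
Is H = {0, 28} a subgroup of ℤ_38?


Subgroup test for H = {0, 28} in (ℤ_38, +):
(1) 0 ∈ H? Yes
(2) Closure: for all a,b ∈ H, (a+b) mod 38 ∈ H? No  [counterexample: 28 + 28 = 18 ∉ H]
(3) Inverses: for all a ∈ H, -a mod 38 ∈ H? No

No, H is not a subgroup of ℤ_38


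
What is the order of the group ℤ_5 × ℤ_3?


|A × B| = |A| · |B|
|ℤ_5 × ℤ_3| = 5 × 3 = 15

|ℤ_5 × ℤ_3| = 15


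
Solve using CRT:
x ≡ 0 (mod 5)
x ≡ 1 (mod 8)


m₁ = 5, m₂ = 8, gcd = 1, so CRT applies. M = m₁·m₂ = 40
Let M₁ = M/m₁ = 8, M₂ = M/m₂ = 5
Find y₁ ≡ M₁⁻¹ (mod m₁): 8⁻¹ ≡ 2 (mod 5)
Find y₂ ≡ M₂⁻¹ (mod m₂): 5⁻¹ ≡ 5 (mod 8)
x = a₁·M₁·y₁ + a₂·M₂·y₂ = 0·8·2 + 1·5·5 = 25
Reduce mod 40: x ≡ 25
Check: 25 mod 5 = 0 ✓, 25 mod 8 = 1 ✓

x ≡ 25 (mod 40)


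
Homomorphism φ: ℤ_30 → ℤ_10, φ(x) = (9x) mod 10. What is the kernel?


Kernel = preimage of identity
ker(φ) = {x ∈ ℤ_30 : 9x ≡ 0 (mod 10)}. Since 10 | 30, φ is well-defined. The kernel is the cyclic subgroup ⟨10⟩ of ℤ_30 (order 3), i.e. {0, 10, 20}

ker(φ) = {0, 10, 20}


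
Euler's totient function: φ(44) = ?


Factor n: 44 = 2^2 × 11
φ(n) = n · ∏(1 - 1/p) over distinct primes p | n
φ(44) = 44 · (1 - 1/2) · (1 - 1/11) = 20

φ(44) = 20


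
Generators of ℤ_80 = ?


g generates ℤ_n iff gcd(g,n) = 1
Prime factors of 80: 2, 5
Generators are g ∈ {1,...,79} not divisible by any of these primes.
Generators: {1, 3, 7, 9, 11, 13, 17, 19, 21, 23, 27, 29, 31, 33, 37, 39, 41, 43, 47, 49, 51, 53, 57, 59, 61, 63, 67, 69, 71, 73, 77, 79}
Number of generators = φ(80) = 32

Generators of ℤ_80 = {1, 3, 7, 9, 11, 13, 17, 19, 21, 23, 27, 29, 31, 33, 37, 39, 41, 43, 47, 49, 51, 53, 57, 59, 61, 63, 67, 69, 71, 73, 77, 79}


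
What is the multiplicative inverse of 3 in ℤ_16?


Use the extended Euclidean algorithm to write 1 = 3·s + 16·t; then s mod 16 is the inverse.
Euclidean algorithm:
  3 = 0·16 + 3
  16 = 5·3 + 1
  3 = 3·1 + 0
gcd(3,16) = 1
Back-substitution gives: 3·(-5) + 16·(1) = 1
So 3⁻¹ ≡ -5 ≡ 11 (mod 16)
Check: 3 × 11 = 33 ≡ 1 (mod 16) ✓

3⁻¹ ≡ 11 (mod 16)


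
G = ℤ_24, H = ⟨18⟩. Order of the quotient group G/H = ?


|⟨18⟩| = n / gcd(18, 24) = 24 / 6 = 4
H is normal (ℤ_24 is abelian).
|G/H| = |G| / |H| = 24 / 4 = 6

|G/H| = 6


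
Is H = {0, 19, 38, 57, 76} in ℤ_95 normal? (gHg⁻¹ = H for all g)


H = {0, 19, 38, 57, 76} in ℤ_95
ℤ_95 is abelian; every subgroup of an abelian group is normal

Yes, normal subgroup


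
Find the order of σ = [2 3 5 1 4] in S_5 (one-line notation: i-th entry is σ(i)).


Cycle decomposition: (1 2 3 5 4)
Cycle lengths: 5
Order = lcm(5) = 5

ord(σ) = 5


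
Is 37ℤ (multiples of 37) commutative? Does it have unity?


37ℤ is a commutative ring under +,× but has no multiplicative identity (1 ∉ 37ℤ); it has no zero divisors, but without unity it is not an integral domain
Commutative: Yes
Integral domain: No
Has unity: No

37ℤ (multiples of 37): Commutative=Yes, Unity=No


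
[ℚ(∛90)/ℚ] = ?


∛90 has minimal polynomial x³ - 90 (irreducible over ℚ since 90 is not a perfect cube)

[ℚ(∛90)/ℚ] = 3


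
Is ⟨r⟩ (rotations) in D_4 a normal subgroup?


H = ⟨r⟩ (rotations) in D_4
The rotation subgroup ⟨r⟩ has index 2 in D_4, so it is normal

Yes, normal subgroup


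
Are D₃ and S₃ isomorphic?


Comparing D₃ and S₃:
Both are the unique non-abelian group of order 6

Yes, D₃ ≅ S₃


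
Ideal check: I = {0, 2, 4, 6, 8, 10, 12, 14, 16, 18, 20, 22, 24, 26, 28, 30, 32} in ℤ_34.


Check ideal conditions for I = {0, 2, 4, 6, 8, 10, 12, 14, 16, 18, 20, 22, 24, 26, 28, 30, 32} in ℤ_34:
(1) I is an additive subgroup? Yes
(2) For r ∈ ℤ_34 and a ∈ I: r·a ∈ I? Yes

Yes, I is an ideal of ℤ_34


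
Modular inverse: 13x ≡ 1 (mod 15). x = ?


Use the extended Euclidean algorithm to write 1 = 13·s + 15·t; then s mod 15 is the inverse.
Euclidean algorithm:
  13 = 0·15 + 13
  15 = 1·13 + 2
  13 = 6·2 + 1
  2 = 2·1 + 0
gcd(13,15) = 1
Back-substitution gives: 13·(7) + 15·(-6) = 1
So 13⁻¹ ≡ 7 ≡ 7 (mod 15)
Check: 13 × 7 = 91 ≡ 1 (mod 15) ✓

13⁻¹ ≡ 7 (mod 15)


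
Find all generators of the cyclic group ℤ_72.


g generates ℤ_n iff gcd(g,n) = 1
Prime factors of 72: 2, 3
Generators are g ∈ {1,...,71} not divisible by any of these primes.
Generators: {1, 5, 7, 11, 13, 17, 19, 23, 25, 29, 31, 35, 37, 41, 43, 47, 49, 53, 55, 59, 61, 65, 67, 71}
Number of generators = φ(72) = 24

Generators of ℤ_72 = {1, 5, 7, 11, 13, 17, 19, 23, 25, 29, 31, 35, 37, 41, 43, 47, 49, 53, 55, 59, 61, 65, 67, 71}


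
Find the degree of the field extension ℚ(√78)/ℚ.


√78 has minimal polynomial x² - 78 (irreducible over ℚ since 78 is squarefree)

[ℚ(√78)/ℚ] = 2


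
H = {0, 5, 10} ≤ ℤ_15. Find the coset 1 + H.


1 + H = {1 + h (mod 15) : h ∈ H}
1+0=1, 1+5=6, 1+10=11

1 + H = {1, 6, 11}


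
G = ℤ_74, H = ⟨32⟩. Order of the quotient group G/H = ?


|⟨32⟩| = n / gcd(32, 74) = 74 / 2 = 37
H is normal (ℤ_74 is abelian).
|G/H| = |G| / |H| = 74 / 37 = 2

|G/H| = 2


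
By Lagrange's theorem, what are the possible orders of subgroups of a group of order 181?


Lagrange's theorem: |H| divides |G|
|G| = 181
Divisors of 181: 1, 181

Possible subgroup orders: {1, 181}


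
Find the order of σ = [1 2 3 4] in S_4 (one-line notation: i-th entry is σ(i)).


Cycle decomposition: identity (all elements fixed)
Order = 1 (identity has order 1)

ord(σ) = 1


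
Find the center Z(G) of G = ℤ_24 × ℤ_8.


Z(G) = {g ∈ G | gx = xg for all x ∈ G}
Direct product of abelian groups is abelian, so Z(G) = G

Z(ℤ_24 × ℤ_8) = ℤ_24 × ℤ_8


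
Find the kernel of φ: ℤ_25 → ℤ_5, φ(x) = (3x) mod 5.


Kernel = preimage of identity
ker(φ) = {x ∈ ℤ_25 : 3x ≡ 0 (mod 5)}. Since 5 | 25, φ is well-defined. The kernel is the cyclic subgroup ⟨5⟩ of ℤ_25 (order 5), i.e. {0, 5, 10, 15, 20}

ker(φ) = {0, 5, 10, 15, 20}


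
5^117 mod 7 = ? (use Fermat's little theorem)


Fermat's little theorem: if p is prime and gcd(a,p)=1, then a^(p-1) ≡ 1 (mod p)
p = 7 is prime, gcd(5,7) = 1
Reduce exponent: 117 mod 6 = 3
So 5^117 ≡ 5^3 (mod 7)
5^3 mod 7 = 6

5^117 ≡ 6 (mod 7)


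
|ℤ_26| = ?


ℤ_n has n elements.

|ℤ_26| = 26


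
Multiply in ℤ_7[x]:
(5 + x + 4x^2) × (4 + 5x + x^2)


Expand and collect like terms; reduce coefficients mod 7:
x^0: 5·4 = 20 ≡ 6 (mod 7)
x^1: 5·5 + 1·4 = 29 ≡ 1 (mod 7)
x^2: 5·1 + 1·5 + 4·4 = 26 ≡ 5 (mod 7)
x^3: 1·1 + 4·5 = 21 ≡ 0 (mod 7)
x^4: 4·1 = 4 ≡ 4 (mod 7)
Result: 6 + x + 5x^2 + 4x^4

f · g = 6 + x + 5x^2 + 4x^4


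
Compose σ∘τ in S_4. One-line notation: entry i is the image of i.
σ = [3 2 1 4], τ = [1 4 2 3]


σ∘τ: apply τ first, then σ
1 →τ 1 →σ 3
2 →τ 4 →σ 4
3 →τ 2 →σ 2
4 →τ 3 →σ 1

σ∘τ = [3 4 2 1]


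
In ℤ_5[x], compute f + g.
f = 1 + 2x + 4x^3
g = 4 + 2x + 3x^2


Add coefficients mod 5:
x^0: 1 + 4 = 0 (mod 5)
x^1: 2 + 2 = 4 (mod 5)
x^2: 0 + 3 = 3 (mod 5)
x^3: 4 + 0 = 4 (mod 5)
Result: 4x + 3x^2 + 4x^3

f + g = 4x + 3x^2 + 4x^3


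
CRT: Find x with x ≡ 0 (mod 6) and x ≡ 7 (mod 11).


m₁ = 6, m₂ = 11, gcd = 1, so CRT applies. M = m₁·m₂ = 66
Let M₁ = M/m₁ = 11, M₂ = M/m₂ = 6
Find y₁ ≡ M₁⁻¹ (mod m₁): 11⁻¹ ≡ 5 (mod 6)
Find y₂ ≡ M₂⁻¹ (mod m₂): 6⁻¹ ≡ 2 (mod 11)
x = a₁·M₁·y₁ + a₂·M₂·y₂ = 0·11·5 + 7·6·2 = 84
Reduce mod 66: x ≡ 18
Check: 18 mod 6 = 0 ✓, 18 mod 11 = 7 ✓

x ≡ 18 (mod 66)


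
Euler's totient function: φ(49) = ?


Factor n: 49 = 7^2
φ(n) = n · ∏(1 - 1/p) over distinct primes p | n
φ(49) = 49 · (1 - 1/7) = 42

φ(49) = 42


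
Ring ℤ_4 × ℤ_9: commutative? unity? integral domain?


Direct product ring; commutative with unity (1,1); but (1,0)·(0,1) = (0,0) gives zero divisors, so not an integral domain
Commutative: Yes
Integral domain: No
Has unity: Yes

ℤ_4 × ℤ_9: Commutative=Yes, Unity=Yes


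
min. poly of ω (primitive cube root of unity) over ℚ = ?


ω satisfies x² + x + 1 = 0 (the cyclotomic polynomial Φ₃)

Minimal polynomial: x² + x + 1


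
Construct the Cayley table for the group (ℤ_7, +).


Elements: {0, 1, 2, 3, 4, 5, 6}
Operation: addition mod 7
Entry (a, b) = (a + b) mod 7

Cayley table:
  | 0 | 1 | 2 | 3 | 4 | 5 | 6
0 | 0 | 1 | 2 | 3 | 4 | 5 | 6
1 | 1 | 2 | 3 | 4 | 5 | 6 | 0
2 | 2 | 3 | 4 | 5 | 6 | 0 | 1
3 | 3 | 4 | 5 | 6 | 0 | 1 | 2
4 | 4 | 5 | 6 | 0 | 1 | 2 | 3
5 | 5 | 6 | 0 | 1 | 2 | 3 | 4
6 | 6 | 0 | 1 | 2 | 3 | 4 | 5


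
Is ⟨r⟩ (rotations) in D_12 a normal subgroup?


H = ⟨r⟩ (rotations) in D_12
The rotation subgroup ⟨r⟩ has index 2 in D_12, so it is normal

Yes, normal subgroup


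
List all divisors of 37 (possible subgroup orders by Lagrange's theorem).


Lagrange's theorem: |H| divides |G|
|G| = 37
Divisors of 37: 1, 37

Possible subgroup orders: {1, 37}


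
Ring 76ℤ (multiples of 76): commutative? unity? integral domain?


76ℤ is a commutative ring under +,× but has no multiplicative identity (1 ∉ 76ℤ); it has no zero divisors, but without unity it is not an integral domain
Commutative: Yes
Integral domain: No
Has unity: No

76ℤ (multiples of 76): Commutative=Yes, Unity=No


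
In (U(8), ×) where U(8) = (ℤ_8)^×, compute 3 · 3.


Operation: multiplication mod 8
3 · 3 = (a × b) mod 8 with a = 3, b = 3

3 · 3 = 1


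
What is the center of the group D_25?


Z(G) = {g ∈ G | gx = xg for all x ∈ G}
For odd n, Z(D_n) = {e}: no nontrivial rotation commutes with all reflections

Z(D_25) = {e}


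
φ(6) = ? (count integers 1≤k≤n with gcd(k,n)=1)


φ(n) = count of k ∈ {1,...,n} with gcd(k,n)=1
Coprimes to 6: {1, 5}
Count: 2

φ(6) = 2


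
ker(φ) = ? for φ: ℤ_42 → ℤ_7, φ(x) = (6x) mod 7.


Kernel = preimage of identity
ker(φ) = {x ∈ ℤ_42 : 6x ≡ 0 (mod 7)}. Since 7 | 42, φ is well-defined. The kernel is the cyclic subgroup ⟨7⟩ of ℤ_42 (order 6), i.e. {0, 7, 14, 21, 28, 35}

ker(φ) = {0, 7, 14, 21, 28, 35}


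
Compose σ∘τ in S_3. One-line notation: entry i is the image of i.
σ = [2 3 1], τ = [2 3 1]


σ∘τ: apply τ first, then σ
1 →τ 2 →σ 3
2 →τ 3 →σ 1
3 →τ 1 →σ 2

σ∘τ = [3 1 2]


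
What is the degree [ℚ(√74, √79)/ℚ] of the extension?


[ℚ(√74,√79):ℚ] = [ℚ(√74,√79):ℚ(√74)]·[ℚ(√74):ℚ] = 2·2 = 4

[ℚ(√74, √79)/ℚ] = 4


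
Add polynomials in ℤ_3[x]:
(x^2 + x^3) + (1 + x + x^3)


Add coefficients mod 3:
x^0: 0 + 1 = 1 (mod 3)
x^1: 0 + 1 = 1 (mod 3)
x^2: 1 + 0 = 1 (mod 3)
x^3: 1 + 1 = 2 (mod 3)
Result: 1 + x + x^2 + 2x^3

f + g = 1 + x + x^2 + 2x^3


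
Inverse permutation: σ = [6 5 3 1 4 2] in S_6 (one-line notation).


To find σ⁻¹, swap domain and range:
σ(1) = 6 → σ⁻¹(6) = 1
σ(2) = 5 → σ⁻¹(5) = 2
σ(3) = 3 → σ⁻¹(3) = 3
σ(4) = 1 → σ⁻¹(1) = 4
σ(5) = 4 → σ⁻¹(4) = 5
σ(6) = 2 → σ⁻¹(2) = 6

σ⁻¹ = [4 6 3 5 2 1]


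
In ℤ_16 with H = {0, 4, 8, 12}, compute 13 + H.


13 + H = {13 + h (mod 16) : h ∈ H}
13+0=13, 13+4=1, 13+8=5, 13+12=9
13 + H = {1, 5, 9, 13} = 1 + H

13 + H = {1, 5, 9, 13}


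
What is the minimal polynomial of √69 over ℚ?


√69 satisfies x² - 69 = 0, irreducible over ℚ since 69 is squarefree

Minimal polynomial: x² - 69


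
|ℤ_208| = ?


ℤ_n has n elements.

|ℤ_208| = 208


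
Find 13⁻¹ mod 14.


Use the extended Euclidean algorithm to write 1 = 13·s + 14·t; then s mod 14 is the inverse.
Euclidean algorithm:
  13 = 0·14 + 13
  14 = 1·13 + 1
  13 = 13·1 + 0
gcd(13,14) = 1
Back-substitution gives: 13·(-1) + 14·(1) = 1
So 13⁻¹ ≡ -1 ≡ 13 (mod 14)
Check: 13 × 13 = 169 ≡ 1 (mod 14) ✓

13⁻¹ ≡ 13 (mod 14)


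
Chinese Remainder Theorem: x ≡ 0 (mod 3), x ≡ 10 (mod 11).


m₁ = 3, m₂ = 11, gcd = 1, so CRT applies. M = m₁·m₂ = 33
Let M₁ = M/m₁ = 11, M₂ = M/m₂ = 3
Find y₁ ≡ M₁⁻¹ (mod m₁): 11⁻¹ ≡ 2 (mod 3)
Find y₂ ≡ M₂⁻¹ (mod m₂): 3⁻¹ ≡ 4 (mod 11)
x = a₁·M₁·y₁ + a₂·M₂·y₂ = 0·11·2 + 10·3·4 = 120
Reduce mod 33: x ≡ 21
Check: 21 mod 3 = 0 ✓, 21 mod 11 = 10 ✓

x ≡ 21 (mod 33)


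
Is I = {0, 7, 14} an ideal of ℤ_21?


Check ideal conditions for I = {0, 7, 14} in ℤ_21:
(1) I is an additive subgroup? Yes
(2) For r ∈ ℤ_21 and a ∈ I: r·a ∈ I? Yes

Yes, I is an ideal of ℤ_21


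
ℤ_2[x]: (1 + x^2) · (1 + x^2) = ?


Expand and collect like terms; reduce coefficients mod 2:
x^0: 1·1 = 1 ≡ 1 (mod 2)
x^1: 1·0 + 0·1 = 0 ≡ 0 (mod 2)
x^2: 1·1 + 0·0 + 1·1 = 2 ≡ 0 (mod 2)
x^3: 0·1 + 1·0 = 0 ≡ 0 (mod 2)
x^4: 1·1 = 1 ≡ 1 (mod 2)
Result: 1 + x^4

f · g = 1 + x^4


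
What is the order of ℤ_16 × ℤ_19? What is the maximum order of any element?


|ℤ_16 × ℤ_19| = 16 × 19 = 304
Max element order = lcm(16,19) = 304
Cyclic? Yes (gcd=1)

|ℤ_16×ℤ_19| = 304, max element order = 304


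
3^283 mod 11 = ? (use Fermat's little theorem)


Fermat's little theorem: if p is prime and gcd(a,p)=1, then a^(p-1) ≡ 1 (mod p)
p = 11 is prime, gcd(3,11) = 1
Reduce exponent: 283 mod 10 = 3
So 3^283 ≡ 3^3 (mod 11)
3^3 mod 11 = 5

3^283 ≡ 5 (mod 11)


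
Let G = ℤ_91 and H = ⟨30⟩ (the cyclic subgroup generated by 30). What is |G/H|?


|⟨30⟩| = n / gcd(30, 91) = 91 / 1 = 91
H is normal (ℤ_91 is abelian).
|G/H| = |G| / |H| = 91 / 91 = 1

|G/H| = 1


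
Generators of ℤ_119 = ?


g generates ℤ_n iff gcd(g,n) = 1
Prime factors of 119: 7, 17
Generators are g ∈ {1,...,118} not divisible by any of these primes.
Generators: {1, 2, 3, 4, 5, 6, 8, 9, 10, 11, 12, 13, 15, 16, 18, 19, 20, 22, 23, 24, 25, 26, 27, 29, 30, 31, 32, 33, 36, 37, 38, 39, 40, 41, 43, 44, 45, 46, 47, 48, 50, 52, 53, 54, 55, 57, 58, 59, 60, 61, 62, 64, 65, 66, 67, 69, 71, 72, 73, 74, 75, 76, 78, 79, 80, 81, 82, 83, 86, 87, 88, 89, 90, 92, 93, 94, 95, 96, 97, 99, 100, 101, 103, 104, 106, 107, 108, 109, 110, 111, 113, 114, 115, 116, 117, 118}
Number of generators = φ(119) = 96

Generators of ℤ_119 = {1, 2, 3, 4, 5, 6, 8, 9, 10, 11, 12, 13, 15, 16, 18, 19, 20, 22, 23, 24, 25, 26, 27, 29, 30, 31, 32, 33, 36, 37, 38, 39, 40, 41, 43, 44, 45, 46, 47, 48, 50, 52, 53, 54, 55, 57, 58, 59, 60, 61, 62, 64, 65, 66, 67, 69, 71, 72, 73, 74, 75, 76, 78, 79, 80, 81, 82, 83, 86, 87, 88, 89, 90, 92, 93, 94, 95, 96, 97, 99, 100, 101, 103, 104, 106, 107, 108, 109, 110, 111, 113, 114, 115, 116, 117, 118}


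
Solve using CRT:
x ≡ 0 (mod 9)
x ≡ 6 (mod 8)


m₁ = 9, m₂ = 8, gcd = 1, so CRT applies. M = m₁·m₂ = 72
Let M₁ = M/m₁ = 8, M₂ = M/m₂ = 9
Find y₁ ≡ M₁⁻¹ (mod m₁): 8⁻¹ ≡ 8 (mod 9)
Find y₂ ≡ M₂⁻¹ (mod m₂): 9⁻¹ ≡ 1 (mod 8)
x = a₁·M₁·y₁ + a₂·M₂·y₂ = 0·8·8 + 6·9·1 = 54
Reduce mod 72: x ≡ 54
Check: 54 mod 9 = 0 ✓, 54 mod 8 = 6 ✓

x ≡ 54 (mod 72)


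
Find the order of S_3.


|S_n| = n! (number of permutations of n symbols)
|S_3| = 3! = 6

|S_3| = 6


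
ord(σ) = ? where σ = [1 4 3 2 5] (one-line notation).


Cycle decomposition: (2 4)
Cycle lengths: 2
Order = lcm(2) = 2

ord(σ) = 2


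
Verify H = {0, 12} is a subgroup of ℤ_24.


Subgroup test for H = {0, 12} in (ℤ_24, +):
(1) 0 ∈ H? Yes
(2) Closure: for all a,b ∈ H, (a+b) mod 24 ∈ H? Yes
(3) Inverses: for all a ∈ H, -a mod 24 ∈ H? Yes

Yes, H is a subgroup of ℤ_24


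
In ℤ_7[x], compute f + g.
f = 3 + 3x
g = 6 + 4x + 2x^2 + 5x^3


Add coefficients mod 7:
x^0: 3 + 6 = 2 (mod 7)
x^1: 3 + 4 = 0 (mod 7)
x^2: 0 + 2 = 2 (mod 7)
x^3: 0 + 5 = 5 (mod 7)
Result: 2 + 2x^2 + 5x^3

f + g = 2 + 2x^2 + 5x^3


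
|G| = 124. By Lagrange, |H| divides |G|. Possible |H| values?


Lagrange's theorem: |H| divides |G|
|G| = 124
Divisors of 124: 1, 2, 4, 31, 62, 124

Possible subgroup orders: {1, 2, 4, 31, 62, 124}


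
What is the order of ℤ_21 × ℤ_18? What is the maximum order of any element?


|ℤ_21 × ℤ_18| = 21 × 18 = 378
Max element order = lcm(21,18) = 126
Cyclic? No (gcd=3)

|ℤ_21×ℤ_18| = 378, max element order = 126


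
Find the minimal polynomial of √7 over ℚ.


√7 satisfies x² - 7 = 0, irreducible over ℚ since 7 is squarefree

Minimal polynomial: x² - 7


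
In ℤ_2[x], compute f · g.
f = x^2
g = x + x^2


Expand and collect like terms; reduce coefficients mod 2:
x^0: 0·0 = 0 ≡ 0 (mod 2)
x^1: 0·1 + 0·0 = 0 ≡ 0 (mod 2)
x^2: 0·1 + 0·1 + 1·0 = 0 ≡ 0 (mod 2)
x^3: 0·1 + 1·1 = 1 ≡ 1 (mod 2)
x^4: 1·1 = 1 ≡ 1 (mod 2)
Result: x^3 + x^4

f · g = x^3 + x^4


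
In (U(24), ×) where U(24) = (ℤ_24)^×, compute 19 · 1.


Operation: multiplication mod 24
19 · 1 = (a × b) mod 24 with a = 19, b = 1

19 · 1 = 19


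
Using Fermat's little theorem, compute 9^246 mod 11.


Fermat's little theorem: if p is prime and gcd(a,p)=1, then a^(p-1) ≡ 1 (mod p)
p = 11 is prime, gcd(9,11) = 1
Reduce exponent: 246 mod 10 = 6
So 9^246 ≡ 9^6 (mod 11)
9^6 mod 11 = 9

9^246 ≡ 9 (mod 11)


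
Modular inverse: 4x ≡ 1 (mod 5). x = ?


Use the extended Euclidean algorithm to write 1 = 4·s + 5·t; then s mod 5 is the inverse.
Euclidean algorithm:
  4 = 0·5 + 4
  5 = 1·4 + 1
  4 = 4·1 + 0
gcd(4,5) = 1
Back-substitution gives: 4·(-1) + 5·(1) = 1
So 4⁻¹ ≡ -1 ≡ 4 (mod 5)
Check: 4 × 4 = 16 ≡ 1 (mod 5) ✓

4⁻¹ ≡ 4 (mod 5)


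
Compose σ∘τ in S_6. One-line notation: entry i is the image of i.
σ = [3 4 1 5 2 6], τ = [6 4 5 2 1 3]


σ∘τ: apply τ first, then σ
1 →τ 6 →σ 6
2 →τ 4 →σ 5
3 →τ 5 →σ 2
4 →τ 2 →σ 4
5 →τ 1 →σ 3
6 →τ 3 →σ 1

σ∘τ = [6 5 2 4 3 1]


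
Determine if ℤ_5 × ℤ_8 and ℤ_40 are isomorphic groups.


Comparing ℤ_5 × ℤ_8 and ℤ_40:
gcd(5,8) = 1, so ℤ_5 × ℤ_8 ≅ ℤ_40 (CRT)

Yes, ℤ_5 × ℤ_8 ≅ ℤ_40


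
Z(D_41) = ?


Z(G) = {g ∈ G | gx = xg for all x ∈ G}
For odd n, Z(D_n) = {e}: no nontrivial rotation commutes with all reflections

Z(D_41) = {e}


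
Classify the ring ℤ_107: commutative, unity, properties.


ℤ_107 is a commutative ring with unity 1; 107 is prime, so ℤ_107 is a field (hence an integral domain)
Commutative: Yes
Integral domain: Yes
Has unity: Yes

ℤ_107: Commutative=Yes, Unity=Yes


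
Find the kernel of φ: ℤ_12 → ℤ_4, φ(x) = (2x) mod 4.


Kernel = preimage of identity
ker(φ) = {x ∈ ℤ_12 : 2x ≡ 0 (mod 4)}. Since 4 | 12, φ is well-defined. The kernel is the cyclic subgroup ⟨2⟩ of ℤ_12 (order 6), i.e. {0, 2, 4, 6, 8, 10}

ker(φ) = {0, 2, 4, 6, 8, 10}


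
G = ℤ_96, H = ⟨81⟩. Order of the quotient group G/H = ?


|⟨81⟩| = n / gcd(81, 96) = 96 / 3 = 32
H is normal (ℤ_96 is abelian).
|G/H| = |G| / |H| = 96 / 32 = 3

|G/H| = 3


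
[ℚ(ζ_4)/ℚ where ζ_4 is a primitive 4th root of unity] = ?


[ℚ(ζ_n):ℚ] = deg Φ_n(x) = φ(n). Here φ(4) = 2

[ℚ(ζ_4)/ℚ where ζ_4 is a primitive 4th root of unity] = 2


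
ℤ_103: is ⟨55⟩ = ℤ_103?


g generates ℤ_n iff gcd(g, n) = 1
gcd(55, 103) = 1
Since gcd = 1, 55 is a generator.

Yes, 55 generates ℤ_103


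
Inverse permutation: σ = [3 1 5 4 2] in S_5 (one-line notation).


To find σ⁻¹, swap domain and range:
σ(1) = 3 → σ⁻¹(3) = 1
σ(2) = 1 → σ⁻¹(1) = 2
σ(3) = 5 → σ⁻¹(5) = 3
σ(4) = 4 → σ⁻¹(4) = 4
σ(5) = 2 → σ⁻¹(2) = 5

σ⁻¹ = [2 5 1 4 3]


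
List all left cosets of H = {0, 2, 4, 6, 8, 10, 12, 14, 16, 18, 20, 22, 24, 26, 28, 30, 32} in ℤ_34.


H = {0, 2, 4, 6, 8, 10, 12, 14, 16, 18, 20, 22, 24, 26, 28, 30, 32}, |H| = 17
Number of cosets = |G|/|H| = 34/17 = 2
0 + H = {0, 2, 4, 6, 8, 10, 12, 14, 16, 18, 20, 22, 24, 26, 28, 30, 32}
1 + H = {1, 3, 5, 7, 9, 11, 13, 15, 17, 19, 21, 23, 25, 27, 29, 31, 33}

Cosets: 0+H={0,2,4,6,8,10,12,14,16,18,20,22,24,26,28,30,32}; 1+H={1,3,5,7,9,11,13,15,17,19,21,23,25,27,29,31,33}


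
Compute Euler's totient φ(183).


Factor n: 183 = 3 × 61
φ(n) = n · ∏(1 - 1/p) over distinct primes p | n
φ(183) = 183 · (1 - 1/3) · (1 - 1/61) = 120

φ(183) = 120


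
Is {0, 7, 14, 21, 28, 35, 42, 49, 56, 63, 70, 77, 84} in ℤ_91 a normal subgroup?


H = {0, 7, 14, 21, 28, 35, 42, 49, 56, 63, 70, 77, 84} in ℤ_91
ℤ_91 is abelian; every subgroup of an abelian group is normal

Yes, normal subgroup


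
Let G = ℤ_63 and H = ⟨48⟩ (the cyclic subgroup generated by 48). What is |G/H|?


|⟨48⟩| = n / gcd(48, 63) = 63 / 3 = 21
H is normal (ℤ_63 is abelian).
|G/H| = |G| / |H| = 63 / 21 = 3

|G/H| = 3


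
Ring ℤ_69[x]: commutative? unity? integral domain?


ℤ_69 has zero divisors (3·23 ≡ 0), and these lift to constant zero divisors in ℤ_69[x]; so not an integral domain
Commutative: Yes
Integral domain: No
Has unity: Yes

ℤ_69[x]: Commutative=Yes, Unity=Yes


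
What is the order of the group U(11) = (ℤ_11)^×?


U(n) is the group of units mod n; |U(n)| = φ(n)
|U(11)| = φ(11) = 10

|U(11) = (ℤ_11)^×| = 10


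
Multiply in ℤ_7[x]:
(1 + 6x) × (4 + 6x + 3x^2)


Expand and collect like terms; reduce coefficients mod 7:
x^0: 1·4 = 4 ≡ 4 (mod 7)
x^1: 1·6 + 6·4 = 30 ≡ 2 (mod 7)
x^2: 1·3 + 6·6 = 39 ≡ 4 (mod 7)
x^3: 6·3 = 18 ≡ 4 (mod 7)
Result: 4 + 2x + 4x^2 + 4x^3

f · g = 4 + 2x + 4x^2 + 4x^3


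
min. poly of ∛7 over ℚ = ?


∛7 satisfies x³ - 7 = 0, irreducible over ℚ (no rational root; 7 is not a perfect cube)

Minimal polynomial: x³ - 7


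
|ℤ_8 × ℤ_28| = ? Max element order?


|ℤ_8 × ℤ_28| = 8 × 28 = 224
Max element order = lcm(8,28) = 56
Cyclic? No (gcd=4)

|ℤ_8×ℤ_28| = 224, max element order = 56


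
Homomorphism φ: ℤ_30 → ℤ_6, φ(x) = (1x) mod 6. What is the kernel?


Kernel = preimage of identity
ker(φ) = {x ∈ ℤ_30 : 1x ≡ 0 (mod 6)}. Since 6 | 30, φ is well-defined. The kernel is the cyclic subgroup ⟨6⟩ of ℤ_30 (order 5), i.e. {0, 6, 12, 18, 24}

ker(φ) = {0, 6, 12, 18, 24}


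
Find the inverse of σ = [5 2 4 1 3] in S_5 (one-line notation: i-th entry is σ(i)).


To find σ⁻¹, swap domain and range:
σ(1) = 5 → σ⁻¹(5) = 1
σ(2) = 2 → σ⁻¹(2) = 2
σ(3) = 4 → σ⁻¹(4) = 3
σ(4) = 1 → σ⁻¹(1) = 4
σ(5) = 3 → σ⁻¹(3) = 5

σ⁻¹ = [4 2 5 3 1]


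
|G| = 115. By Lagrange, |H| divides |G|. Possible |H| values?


Lagrange's theorem: |H| divides |G|
|G| = 115
Divisors of 115: 1, 5, 23, 115

Possible subgroup orders: {1, 5, 23, 115}


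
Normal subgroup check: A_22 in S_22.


H = A_22 in S_22
A_22 has index 2 in S_22, and every subgroup of index 2 is normal

Yes, normal subgroup


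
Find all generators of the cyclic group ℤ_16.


g generates ℤ_n iff gcd(g,n) = 1
Checking each g ∈ {1,...,15}:
gcd(1,16) = 1
gcd(2,16) = 2
gcd(3,16) = 1
gcd(4,16) = 4
gcd(5,16) = 1
gcd(6,16) = 2
gcd(7,16) = 1
gcd(8,16) = 8
gcd(9,16) = 1
gcd(10,16) = 2
gcd(11,16) = 1
gcd(12,16) = 4
gcd(13,16) = 1
gcd(14,16) = 2
gcd(15,16) = 1
Generators: {1, 3, 5, 7, 9, 11, 13, 15}
Number of generators = φ(16) = 8

Generators of ℤ_16 = {1, 3, 5, 7, 9, 11, 13, 15}


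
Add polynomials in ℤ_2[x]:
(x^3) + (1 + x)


Add coefficients mod 2:
x^0: 0 + 1 = 1 (mod 2)
x^1: 0 + 1 = 1 (mod 2)
x^2: 0 + 0 = 0 (mod 2)
x^3: 1 + 0 = 1 (mod 2)
Result: 1 + x + x^3

f + g = 1 + x + x^3


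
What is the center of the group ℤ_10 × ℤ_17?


Z(G) = {g ∈ G | gx = xg for all x ∈ G}
Direct product of abelian groups is abelian, so Z(G) = G

Z(ℤ_10 × ℤ_17) = ℤ_10 × ℤ_17


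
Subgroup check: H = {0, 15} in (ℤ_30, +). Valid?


Subgroup test for H = {0, 15} in (ℤ_30, +):
(1) 0 ∈ H? Yes
(2) Closure: for all a,b ∈ H, (a+b) mod 30 ∈ H? Yes
(3) Inverses: for all a ∈ H, -a mod 30 ∈ H? Yes

Yes, H is a subgroup of ℤ_30


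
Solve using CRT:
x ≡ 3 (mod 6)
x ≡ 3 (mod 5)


m₁ = 6, m₂ = 5, gcd = 1, so CRT applies. M = m₁·m₂ = 30
Let M₁ = M/m₁ = 5, M₂ = M/m₂ = 6
Find y₁ ≡ M₁⁻¹ (mod m₁): 5⁻¹ ≡ 5 (mod 6)
Find y₂ ≡ M₂⁻¹ (mod m₂): 6⁻¹ ≡ 1 (mod 5)
x = a₁·M₁·y₁ + a₂·M₂·y₂ = 3·5·5 + 3·6·1 = 93
Reduce mod 30: x ≡ 3
Check: 3 mod 6 = 3 ✓, 3 mod 5 = 3 ✓

x ≡ 3 (mod 30)


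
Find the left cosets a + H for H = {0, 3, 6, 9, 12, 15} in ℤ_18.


H = {0, 3, 6, 9, 12, 15}, |H| = 6
Number of cosets = |G|/|H| = 18/6 = 3
0 + H = {0, 3, 6, 9, 12, 15}
1 + H = {1, 4, 7, 10, 13, 16}
2 + H = {2, 5, 8, 11, 14, 17}

Cosets: 0+H={0,3,6,9,12,15}; 1+H={1,4,7,10,13,16}; 2+H={2,5,8,11,14,17}


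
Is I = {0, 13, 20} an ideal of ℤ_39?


Check ideal conditions for I = {0, 13, 20} in ℤ_39:
(1) I is an additive subgroup? No
(2) For r ∈ ℤ_39 and a ∈ I: r·a ∈ I? No  [counterexample: r=2, a=13, r·a mod 39 = 26 ∉ I]

No, I is not an ideal of ℤ_39


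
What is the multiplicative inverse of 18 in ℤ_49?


Use the extended Euclidean algorithm to write 1 = 18·s + 49·t; then s mod 49 is the inverse.
Euclidean algorithm:
  18 = 0·49 + 18
  49 = 2·18 + 13
  18 = 1·13 + 5
  13 = 2·5 + 3
  5 = 1·3 + 2
  3 = 1·2 + 1
  2 = 2·1 + 0
gcd(18,49) = 1
Back-substitution gives: 18·(-19) + 49·(7) = 1
So 18⁻¹ ≡ -19 ≡ 30 (mod 49)
Check: 18 × 30 = 540 ≡ 1 (mod 49) ✓

18⁻¹ ≡ 30 (mod 49)


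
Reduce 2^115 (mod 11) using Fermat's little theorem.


Fermat's little theorem: if p is prime and gcd(a,p)=1, then a^(p-1) ≡ 1 (mod p)
p = 11 is prime, gcd(2,11) = 1
Reduce exponent: 115 mod 10 = 5
So 2^115 ≡ 2^5 (mod 11)
2^5 mod 11 = 10

2^115 ≡ 10 (mod 11)


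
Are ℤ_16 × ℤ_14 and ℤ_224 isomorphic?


Comparing ℤ_16 × ℤ_14 and ℤ_224:
gcd(16,14) = 2 ≠ 1. Max element order in ℤ_16×ℤ_14 is lcm(16,14) = 112 < 224, so it has no element of order 224

No, ℤ_16 × ℤ_14 ≇ ℤ_224


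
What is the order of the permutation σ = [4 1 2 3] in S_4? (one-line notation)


Cycle decomposition: (1 4 3 2)
Cycle lengths: 4
Order = lcm(4) = 4

ord(σ) = 4


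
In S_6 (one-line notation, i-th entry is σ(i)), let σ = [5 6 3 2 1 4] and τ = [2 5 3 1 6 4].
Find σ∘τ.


σ∘τ: apply τ first, then σ
1 →τ 2 →σ 6
2 →τ 5 →σ 1
3 →τ 3 →σ 3
4 →τ 1 →σ 5
5 →τ 6 →σ 4
6 →τ 4 →σ 2

σ∘τ = [6 1 3 5 4 2]


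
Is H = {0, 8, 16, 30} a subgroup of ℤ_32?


Subgroup test for H = {0, 8, 16, 30} in (ℤ_32, +):
(1) 0 ∈ H? Yes
(2) Closure: for all a,b ∈ H, (a+b) mod 32 ∈ H? No  [counterexample: 8 + 16 = 24 ∉ H]
(3) Inverses: for all a ∈ H, -a mod 32 ∈ H? No

No, H is not a subgroup of ℤ_32


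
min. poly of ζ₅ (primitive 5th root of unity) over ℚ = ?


ζ₅ is a root of Φ₅(x) = x⁴ + x³ + x² + x + 1, irreducible over ℚ

Minimal polynomial: x⁴ + x³ + x² + x + 1


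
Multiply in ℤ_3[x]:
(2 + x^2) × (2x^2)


Expand and collect like terms; reduce coefficients mod 3:
x^0: 2·0 = 0 ≡ 0 (mod 3)
x^1: 2·0 + 0·0 = 0 ≡ 0 (mod 3)
x^2: 2·2 + 0·0 + 1·0 = 4 ≡ 1 (mod 3)
x^3: 0·2 + 1·0 = 0 ≡ 0 (mod 3)
x^4: 1·2 = 2 ≡ 2 (mod 3)
Result: x^2 + 2x^4

f · g = x^2 + 2x^4


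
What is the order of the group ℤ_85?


ℤ_n has n elements.

|ℤ_85| = 85


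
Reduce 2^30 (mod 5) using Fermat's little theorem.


Fermat's little theorem: if p is prime and gcd(a,p)=1, then a^(p-1) ≡ 1 (mod p)
p = 5 is prime, gcd(2,5) = 1
Reduce exponent: 30 mod 4 = 2
So 2^30 ≡ 2^2 (mod 5)
2^2 mod 5 = 4

2^30 ≡ 4 (mod 5)


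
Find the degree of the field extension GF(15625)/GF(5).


GF(15625) = GF(5^6), so the extension degree is 6

[GF(15625)/GF(5)] = 6


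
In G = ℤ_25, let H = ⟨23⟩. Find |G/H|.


|⟨23⟩| = n / gcd(23, 25) = 25 / 1 = 25
H is normal (ℤ_25 is abelian).
|G/H| = |G| / |H| = 25 / 25 = 1

|G/H| = 1


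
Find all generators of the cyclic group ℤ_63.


g generates ℤ_n iff gcd(g,n) = 1
Prime factors of 63: 3, 7
Generators are g ∈ {1,...,62} not divisible by any of these primes.
Generators: {1, 2, 4, 5, 8, 10, 11, 13, 16, 17, 19, 20, 22, 23, 25, 26, 29, 31, 32, 34, 37, 38, 40, 41, 43, 44, 46, 47, 50, 52, 53, 55, 58, 59, 61, 62}
Number of generators = φ(63) = 36

Generators of ℤ_63 = {1, 2, 4, 5, 8, 10, 11, 13, 16, 17, 19, 20, 22, 23, 25, 26, 29, 31, 32, 34, 37, 38, 40, 41, 43, 44, 46, 47, 50, 52, 53, 55, 58, 59, 61, 62}


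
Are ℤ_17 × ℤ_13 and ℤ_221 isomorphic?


Comparing ℤ_17 × ℤ_13 and ℤ_221:
gcd(17,13) = 1, so ℤ_17 × ℤ_13 ≅ ℤ_221 (CRT)

Yes, ℤ_17 × ℤ_13 ≅ ℤ_221


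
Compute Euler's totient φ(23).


φ(n) = count of k ∈ {1,...,n} with gcd(k,n)=1
Coprimes to 23: {1, 2, 3, 4, 5, 6, 7, 8, 9, 10, 11, 12, 13, 14, 15, 16, 17, 18, 19, 20, 21, 22}
Count: 22

φ(23) = 22


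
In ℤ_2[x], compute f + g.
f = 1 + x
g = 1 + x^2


Add coefficients mod 2:
x^0: 1 + 1 = 0 (mod 2)
x^1: 1 + 0 = 1 (mod 2)
x^2: 0 + 1 = 1 (mod 2)
Result: x + x^2

f + g = x + x^2


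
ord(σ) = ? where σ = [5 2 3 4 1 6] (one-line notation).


Cycle decomposition: (1 5)
Cycle lengths: 2
Order = lcm(2) = 2

ord(σ) = 2


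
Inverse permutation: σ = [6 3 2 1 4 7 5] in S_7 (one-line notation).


To find σ⁻¹, swap domain and range:
σ(1) = 6 → σ⁻¹(6) = 1
σ(2) = 3 → σ⁻¹(3) = 2
σ(3) = 2 → σ⁻¹(2) = 3
σ(4) = 1 → σ⁻¹(1) = 4
σ(5) = 4 → σ⁻¹(4) = 5
σ(6) = 7 → σ⁻¹(7) = 6
σ(7) = 5 → σ⁻¹(5) = 7

σ⁻¹ = [4 3 2 5 7 1 6]


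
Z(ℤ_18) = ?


Z(G) = {g ∈ G | gx = xg for all x ∈ G}
ℤ_18 is abelian, so Z(G) = G

Z(ℤ_18) = ℤ_18


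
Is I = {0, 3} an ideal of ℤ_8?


Check ideal conditions for I = {0, 3} in ℤ_8:
(1) I is an additive subgroup? No
(2) For r ∈ ℤ_8 and a ∈ I: r·a ∈ I? No  [counterexample: r=2, a=3, r·a mod 8 = 6 ∉ I]

No, I is not an ideal of ℤ_8


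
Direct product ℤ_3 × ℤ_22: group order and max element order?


|ℤ_3 × ℤ_22| = 3 × 22 = 66
Max element order = lcm(3,22) = 66
Cyclic? Yes (gcd=1)

|ℤ_3×ℤ_22| = 66, max element order = 66


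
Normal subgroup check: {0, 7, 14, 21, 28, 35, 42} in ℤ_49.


H = {0, 7, 14, 21, 28, 35, 42} in ℤ_49
ℤ_49 is abelian; every subgroup of an abelian group is normal

Yes, normal subgroup


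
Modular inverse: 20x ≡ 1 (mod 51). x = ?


Use the extended Euclidean algorithm to write 1 = 20·s + 51·t; then s mod 51 is the inverse.
Euclidean algorithm:
  20 = 0·51 + 20
  51 = 2·20 + 11
  20 = 1·11 + 9
  11 = 1·9 + 2
  9 = 4·2 + 1
  2 = 2·1 + 0
gcd(20,51) = 1
Back-substitution gives: 20·(23) + 51·(-9) = 1
So 20⁻¹ ≡ 23 ≡ 23 (mod 51)
Check: 20 × 23 = 460 ≡ 1 (mod 51) ✓

20⁻¹ ≡ 23 (mod 51)


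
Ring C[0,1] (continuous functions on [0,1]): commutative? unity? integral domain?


pointwise +,× is commutative with unity (constant 1); but bump functions with disjoint support multiply to 0 — zero divisors, so not an integral domain
Commutative: Yes
Integral domain: No
Has unity: Yes

C[0,1] (continuous functions on [0,1]): Commutative=Yes, Unity=Yes


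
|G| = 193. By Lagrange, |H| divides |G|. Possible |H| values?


Lagrange's theorem: |H| divides |G|
|G| = 193
Divisors of 193: 1, 193

Possible subgroup orders: {1, 193}


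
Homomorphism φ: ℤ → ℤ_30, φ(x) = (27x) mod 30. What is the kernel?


Kernel = preimage of identity
ker(φ) = {x ∈ ℤ : 27x ≡ 0 (mod 30)}. gcd(27,30) = 3, so 27x ≡ 0 (mod 30) ⟺ x ≡ 0 (mod 30/3 = 10). Hence ker(φ) = 10ℤ

ker(φ) = 10ℤ


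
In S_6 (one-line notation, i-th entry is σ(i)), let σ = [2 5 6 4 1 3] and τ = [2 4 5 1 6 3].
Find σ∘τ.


σ∘τ: apply τ first, then σ
1 →τ 2 →σ 5
2 →τ 4 →σ 4
3 →τ 5 →σ 1
4 →τ 1 →σ 2
5 →τ 6 →σ 3
6 →τ 3 →σ 6

σ∘τ = [5 4 1 2 3 6]


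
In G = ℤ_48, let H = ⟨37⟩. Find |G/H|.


|⟨37⟩| = n / gcd(37, 48) = 48 / 1 = 48
H is normal (ℤ_48 is abelian).
|G/H| = |G| / |H| = 48 / 48 = 1

|G/H| = 1


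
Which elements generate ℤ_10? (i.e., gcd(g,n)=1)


g generates ℤ_n iff gcd(g,n) = 1
Checking each g ∈ {1,...,9}:
gcd(1,10) = 1
gcd(2,10) = 2
gcd(3,10) = 1
gcd(4,10) = 2
gcd(5,10) = 5
gcd(6,10) = 2
gcd(7,10) = 1
gcd(8,10) = 2
gcd(9,10) = 1
Generators: {1, 3, 7, 9}
Number of generators = φ(10) = 4

Generators of ℤ_10 = {1, 3, 7, 9}


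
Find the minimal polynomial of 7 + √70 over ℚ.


Let α = 7 + √70. Then α - 7 = √70, so (α - 7)² = 70, giving α² - 14α - 21 = 0. Degree 2 and α ∉ ℚ, so this is the minimal polynomial.

Minimal polynomial: x² - 14x - 21


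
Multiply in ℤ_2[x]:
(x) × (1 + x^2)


Expand and collect like terms; reduce coefficients mod 2:
x^0: 0·1 = 0 ≡ 0 (mod 2)
x^1: 0·0 + 1·1 = 1 ≡ 1 (mod 2)
x^2: 0·1 + 1·0 = 0 ≡ 0 (mod 2)
x^3: 1·1 = 1 ≡ 1 (mod 2)
Result: x + x^3

f · g = x + x^3


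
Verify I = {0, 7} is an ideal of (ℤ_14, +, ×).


Check ideal conditions for I = {0, 7} in ℤ_14:
(1) I is an additive subgroup? Yes
(2) For r ∈ ℤ_14 and a ∈ I: r·a ∈ I? Yes

Yes, I is an ideal of ℤ_14


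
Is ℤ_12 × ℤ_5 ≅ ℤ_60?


Comparing ℤ_12 × ℤ_5 and ℤ_60:
gcd(12,5) = 1, so ℤ_12 × ℤ_5 ≅ ℤ_60 (CRT)

Yes, ℤ_12 × ℤ_5 ≅ ℤ_60


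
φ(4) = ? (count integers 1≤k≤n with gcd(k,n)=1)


φ(n) = count of k ∈ {1,...,n} with gcd(k,n)=1
Coprimes to 4: {1, 3}
Count: 2

φ(4) = 2


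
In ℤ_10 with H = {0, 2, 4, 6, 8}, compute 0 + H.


0 + H = {0 + h (mod 10) : h ∈ H}
0+0=0, 0+2=2, 0+4=4, 0+6=6, 0+8=8

0 + H = {0, 2, 4, 6, 8}


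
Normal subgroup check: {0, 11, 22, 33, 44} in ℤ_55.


H = {0, 11, 22, 33, 44} in ℤ_55
ℤ_55 is abelian; every subgroup of an abelian group is normal

Yes, normal subgroup


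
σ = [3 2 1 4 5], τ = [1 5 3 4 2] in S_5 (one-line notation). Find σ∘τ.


σ∘τ: apply τ first, then σ
1 →τ 1 →σ 3
2 →τ 5 →σ 5
3 →τ 3 →σ 1
4 →τ 4 →σ 4
5 →τ 2 →σ 2

σ∘τ = [3 5 1 4 2]


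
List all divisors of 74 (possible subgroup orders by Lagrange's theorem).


Lagrange's theorem: |H| divides |G|
|G| = 74
Divisors of 74: 1, 2, 37, 74

Possible subgroup orders: {1, 2, 37, 74}


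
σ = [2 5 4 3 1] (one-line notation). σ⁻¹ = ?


To find σ⁻¹, swap domain and range:
σ(1) = 2 → σ⁻¹(2) = 1
σ(2) = 5 → σ⁻¹(5) = 2
σ(3) = 4 → σ⁻¹(4) = 3
σ(4) = 3 → σ⁻¹(3) = 4
σ(5) = 1 → σ⁻¹(1) = 5

σ⁻¹ = [5 1 4 3 2]


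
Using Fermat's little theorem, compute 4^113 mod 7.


Fermat's little theorem: if p is prime and gcd(a,p)=1, then a^(p-1) ≡ 1 (mod p)
p = 7 is prime, gcd(4,7) = 1
Reduce exponent: 113 mod 6 = 5
So 4^113 ≡ 4^5 (mod 7)
4^5 mod 7 = 2

4^113 ≡ 2 (mod 7)


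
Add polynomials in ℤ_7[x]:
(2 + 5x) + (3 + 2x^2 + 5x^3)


Add coefficients mod 7:
x^0: 2 + 3 = 5 (mod 7)
x^1: 5 + 0 = 5 (mod 7)
x^2: 0 + 2 = 2 (mod 7)
x^3: 0 + 5 = 5 (mod 7)
Result: 5 + 5x + 2x^2 + 5x^3

f + g = 5 + 5x + 2x^2 + 5x^3


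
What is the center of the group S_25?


Z(G) = {g ∈ G | gx = xg for all x ∈ G}
S_n is non-abelian for n ≥ 3; Z(S_25) is trivial

Z(S_25) = {e}


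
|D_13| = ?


|D_n| = 2n (n rotations and n reflections)
|D_13| = 2×13 = 26

|D_13| = 26


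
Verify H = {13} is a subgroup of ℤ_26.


Subgroup test for H = {13} in (ℤ_26, +):
(1) 0 ∈ H? No
(2) Closure: for all a,b ∈ H, (a+b) mod 26 ∈ H? No  [counterexample: 13 + 13 = 0 ∉ H]
(3) Inverses: for all a ∈ H, -a mod 26 ∈ H? Yes

No, H is not a subgroup of ℤ_26


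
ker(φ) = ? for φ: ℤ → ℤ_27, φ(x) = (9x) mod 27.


Kernel = preimage of identity
ker(φ) = {x ∈ ℤ : 9x ≡ 0 (mod 27)}. gcd(9,27) = 9, so 9x ≡ 0 (mod 27) ⟺ x ≡ 0 (mod 27/9 = 3). Hence ker(φ) = 3ℤ

ker(φ) = 3ℤ


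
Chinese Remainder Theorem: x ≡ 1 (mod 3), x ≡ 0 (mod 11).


m₁ = 3, m₂ = 11, gcd = 1, so CRT applies. M = m₁·m₂ = 33
Let M₁ = M/m₁ = 11, M₂ = M/m₂ = 3
Find y₁ ≡ M₁⁻¹ (mod m₁): 11⁻¹ ≡ 2 (mod 3)
Find y₂ ≡ M₂⁻¹ (mod m₂): 3⁻¹ ≡ 4 (mod 11)
x = a₁·M₁·y₁ + a₂·M₂·y₂ = 1·11·2 + 0·3·4 = 22
Reduce mod 33: x ≡ 22
Check: 22 mod 3 = 1 ✓, 22 mod 11 = 0 ✓

x ≡ 22 (mod 33)


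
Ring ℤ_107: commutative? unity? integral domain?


ℤ_107 is a commutative ring with unity 1; 107 is prime, so ℤ_107 is a field (hence an integral domain)
Commutative: Yes
Integral domain: Yes
Has unity: Yes

ℤ_107: Commutative=Yes, Unity=Yes


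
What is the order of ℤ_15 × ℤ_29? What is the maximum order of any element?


|ℤ_15 × ℤ_29| = 15 × 29 = 435
Max element order = lcm(15,29) = 435
Cyclic? Yes (gcd=1)

|ℤ_15×ℤ_29| = 435, max element order = 435


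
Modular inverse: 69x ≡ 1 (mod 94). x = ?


Use the extended Euclidean algorithm to write 1 = 69·s + 94·t; then s mod 94 is the inverse.
Euclidean algorithm:
  69 = 0·94 + 69
  94 = 1·69 + 25
  69 = 2·25 + 19
  25 = 1·19 + 6
  19 = 3·6 + 1
  6 = 6·1 + 0
gcd(69,94) = 1
Back-substitution gives: 69·(15) + 94·(-11) = 1
So 69⁻¹ ≡ 15 ≡ 15 (mod 94)
Check: 69 × 15 = 1035 ≡ 1 (mod 94) ✓

69⁻¹ ≡ 15 (mod 94)
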